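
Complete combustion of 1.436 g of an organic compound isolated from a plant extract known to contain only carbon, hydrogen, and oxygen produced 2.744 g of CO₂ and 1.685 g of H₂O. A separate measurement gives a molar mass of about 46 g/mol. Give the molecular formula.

C2H6O

mol C = 2.744 g CO₂ ÷ 44.009 g/mol = 0.062351 mol
mol H = 2 × 1.685 g H₂O ÷ 18.015 g/mol = 0.18707 mol
mass O = 1.436 − (0.74890 + 0.18856) = 0.49854 g → mol O = 0.49854 ÷ 15.999 = 0.031161 mol
Divide by the smallest (0.031161 mol): C 2.001, H 6.003, O 1.000
Empirical formula: C2H6O
Empirical-formula mass = 46.07 g/mol; 46 ÷ 46.07 ≈ 1, so the molecular formula is C2H6O.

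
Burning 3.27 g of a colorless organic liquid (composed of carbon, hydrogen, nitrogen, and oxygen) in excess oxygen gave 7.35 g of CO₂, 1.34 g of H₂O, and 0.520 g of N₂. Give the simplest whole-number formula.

C9H8N2O2

mol C = 7.35 g CO₂ ÷ 44.009 g/mol = 0.1670 mol
mol H = 2 × 1.34 g H₂O ÷ 18.015 g/mol = 0.1488 mol
mol N = 2 × 0.520 g N₂ ÷ 28.014 g/mol = 0.03712 mol
mass O = 3.27 − (2.006 + 0.1500 + 0.5200) = 0.5941 g → mol O = 0.5941 ÷ 15.999 = 0.03713 mol
Divide by the smallest (0.03712 mol): C 4.499, H 4.007, N 1.000, O 1.000
Multiplying each by 2 gives whole numbers: C 9.00, H 8.01, N 2.00, O 2.00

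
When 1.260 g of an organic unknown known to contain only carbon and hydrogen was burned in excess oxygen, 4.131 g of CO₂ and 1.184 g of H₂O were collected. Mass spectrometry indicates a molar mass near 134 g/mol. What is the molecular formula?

mol C = 4.131 g CO₂ ÷ 44.009 g/mol = 0.093867 mol
mol H = 2 × 1.184 g H₂O ÷ 18.015 g/mol = 0.13145 mol
Divide by the smallest (0.093867 mol): C 1.000, H 1.400
Multiplying each by 5 gives whole numbers: C 5.00, H 7.00
Empirical formula: C5H7
Empirical-formula mass = 67.11 g/mol; 134 ÷ 67.11 ≈ 2, so the molecular formula is C10H14.

C10H14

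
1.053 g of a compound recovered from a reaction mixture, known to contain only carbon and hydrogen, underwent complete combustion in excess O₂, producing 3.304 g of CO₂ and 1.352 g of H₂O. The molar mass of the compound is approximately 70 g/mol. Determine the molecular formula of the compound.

C5H10

mol C = 3.304 g CO₂ ÷ 44.009 g/mol = 0.075076 mol
mol H = 2 × 1.352 g H₂O ÷ 18.015 g/mol = 0.15010 mol
Divide by the smallest (0.075076 mol): C 1.000, H 1.999
Empirical formula: CH2
Empirical-formula mass = 14.03 g/mol; 70 ÷ 14.03 ≈ 5, so the molecular formula is C5H10.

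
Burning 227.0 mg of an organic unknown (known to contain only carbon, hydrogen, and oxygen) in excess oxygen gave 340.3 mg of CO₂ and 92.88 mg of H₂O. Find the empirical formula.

C3H4O3

mol C = 0.3403 g CO₂ ÷ 44.009 g/mol = 0.0077325 mol
mol H = 2 × 0.09288 g H₂O ÷ 18.015 g/mol = 0.010311 mol
mass O = 0.2270 − (0.092875 + 0.010394) = 0.12373 g → mol O = 0.12373 ÷ 15.999 = 0.0077337 mol
Divide by the smallest (0.0077325 mol): C 1.000, H 1.334, O 1.000
Multiplying each by 3 gives whole numbers: C 3.00, H 4.00, O 3.00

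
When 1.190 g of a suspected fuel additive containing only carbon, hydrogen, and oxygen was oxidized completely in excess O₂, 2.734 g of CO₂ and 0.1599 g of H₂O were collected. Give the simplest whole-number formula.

mol C = 2.734 g CO₂ ÷ 44.009 g/mol = 0.062124 mol
mol H = 2 × 0.1599 g H₂O ÷ 18.015 g/mol = 0.017752 mol
mass O = 1.190 − (0.74617 + 0.017894) = 0.42594 g → mol O = 0.42594 ÷ 15.999 = 0.026623 mol
Divide by the smallest (0.017752 mol): C 3.500, H 1.000, O 1.500
Multiplying each by 2 gives whole numbers: C 7.00, H 2.00, O 3.00

C7H2O3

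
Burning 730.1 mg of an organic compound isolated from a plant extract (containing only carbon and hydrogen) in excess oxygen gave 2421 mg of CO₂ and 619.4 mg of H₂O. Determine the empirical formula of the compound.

C4H5

mol C = 2.421 g CO₂ ÷ 44.009 g/mol = 0.055011 mol
mol H = 2 × 0.6194 g H₂O ÷ 18.015 g/mol = 0.068765 mol
Divide by the smallest (0.055011 mol): C 1.000, H 1.250
Multiplying each by 4 gives whole numbers: C 4.00, H 5.00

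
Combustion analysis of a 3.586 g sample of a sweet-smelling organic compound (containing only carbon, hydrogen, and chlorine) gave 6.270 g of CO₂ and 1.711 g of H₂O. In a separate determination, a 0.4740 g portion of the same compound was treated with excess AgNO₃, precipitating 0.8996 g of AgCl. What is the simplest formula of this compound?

mol C = 6.270 g CO₂ ÷ 44.009 g/mol = 0.14247 mol
mol H = 2 × 1.711 g H₂O ÷ 18.015 g/mol = 0.18995 mol
From the AgCl data: mol Cl per gram of compound = (0.8996 ÷ 143.318) ÷ 0.4740 = 0.013243 mol/g, so in the 3.586 g combustion sample mol Cl = 0.047488 mol
Divide by the smallest (0.047488 mol): C 3.000, H 4.000, Cl 1.000

C3H4Cl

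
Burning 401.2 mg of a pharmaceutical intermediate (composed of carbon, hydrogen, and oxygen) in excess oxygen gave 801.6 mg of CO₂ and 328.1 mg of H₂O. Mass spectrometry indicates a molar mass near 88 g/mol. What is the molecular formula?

C4H8O2

mol C = 0.8016 g CO₂ ÷ 44.009 g/mol = 0.018214 mol
mol H = 2 × 0.3281 g H₂O ÷ 18.015 g/mol = 0.036425 mol
mass O = 0.4012 − (0.21877 + 0.036717) = 0.14571 g → mol O = 0.14571 ÷ 15.999 = 0.0091074 mol
Divide by the smallest (0.0091074 mol): C 2.000, H 4.000, O 1.000
Empirical formula: C2H4O
Empirical-formula mass = 44.05 g/mol; 88 ÷ 44.05 ≈ 2, so the molecular formula is C4H8O2.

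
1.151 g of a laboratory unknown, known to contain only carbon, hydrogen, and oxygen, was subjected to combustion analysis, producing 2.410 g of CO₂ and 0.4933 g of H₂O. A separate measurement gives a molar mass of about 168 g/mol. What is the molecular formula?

C8H8O4

mol C = 2.410 g CO₂ ÷ 44.009 g/mol = 0.054762 mol
mol H = 2 × 0.4933 g H₂O ÷ 18.015 g/mol = 0.054765 mol
mass O = 1.151 − (0.65774 + 0.055204) = 0.43806 g → mol O = 0.43806 ÷ 15.999 = 0.027380 mol
Divide by the smallest (0.027380 mol): C 2.000, H 2.000, O 1.000
Empirical formula: C2H2O
Empirical-formula mass = 42.04 g/mol; 168 ÷ 42.04 ≈ 4, so the molecular formula is C8H8O4.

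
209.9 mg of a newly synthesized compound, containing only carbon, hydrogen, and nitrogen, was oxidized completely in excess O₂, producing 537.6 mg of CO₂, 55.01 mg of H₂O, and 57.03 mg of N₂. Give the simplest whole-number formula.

mol C = 0.5376 g CO₂ ÷ 44.009 g/mol = 0.012216 mol
mol H = 2 × 0.05501 g H₂O ÷ 18.015 g/mol = 0.0061071 mol
mol N = 2 × 0.05703 g N₂ ÷ 28.014 g/mol = 0.0040715 mol
Divide by the smallest (0.0040715 mol): C 3.000, H 1.500, N 1.000
Multiplying each by 2 gives whole numbers: C 6.00, H 3.00, N 2.00

C6H3N2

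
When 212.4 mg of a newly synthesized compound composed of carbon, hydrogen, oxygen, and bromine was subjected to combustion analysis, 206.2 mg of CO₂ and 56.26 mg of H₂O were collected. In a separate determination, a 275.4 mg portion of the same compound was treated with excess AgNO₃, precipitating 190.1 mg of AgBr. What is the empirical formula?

C6H8BrO7

mol C = 0.2062 g CO₂ ÷ 44.009 g/mol = 0.0046854 mol
mol H = 2 × 0.05626 g H₂O ÷ 18.015 g/mol = 0.0062459 mol
From the AgBr data: mol Br per gram of compound = (0.1901 ÷ 187.772) ÷ 0.2754 = 0.0036761 mol/g, so in the 0.2124 g combustion sample mol Br = 0.00078080 mol
mass O = 0.2124 − (0.056276 + 0.0062959 + 0.062389) = 0.087438 g → mol O = 0.087438 ÷ 15.999 = 0.0054652 mol
Divide by the smallest (0.00078080 mol): C 6.001, H 7.999, Br 1.000, O 7.000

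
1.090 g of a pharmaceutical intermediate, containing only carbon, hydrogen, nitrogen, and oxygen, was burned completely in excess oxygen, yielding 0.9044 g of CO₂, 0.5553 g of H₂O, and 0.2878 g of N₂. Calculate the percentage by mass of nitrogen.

26.40%

mol C = 0.9044 g CO₂ ÷ 44.009 g/mol = 0.020550 mol
mol H = 2 × 0.5553 g H₂O ÷ 18.015 g/mol = 0.061649 mol
mol N = 2 × 0.2878 g N₂ ÷ 28.014 g/mol = 0.020547 mol
mass O = 1.090 − (0.24683 + 0.062142 + 0.28780) = 0.49323 g → mol O = 0.49323 ÷ 15.999 = 0.030829 mol
mass % N = 0.28780 g ÷ 1.090 g × 100%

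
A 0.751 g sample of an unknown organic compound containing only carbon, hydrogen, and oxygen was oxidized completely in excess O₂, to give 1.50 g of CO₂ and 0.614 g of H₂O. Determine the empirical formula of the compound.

mol C = 1.50 g CO₂ ÷ 44.009 g/mol = 0.03408 mol
mol H = 2 × 0.614 g H₂O ÷ 18.015 g/mol = 0.06817 mol
mass O = 0.751 − (0.4094 + 0.06871) = 0.2729 g → mol O = 0.2729 ÷ 15.999 = 0.01706 mol
Divide by the smallest (0.01706 mol): C 1.998, H 3.996, O 1.000

C2H4O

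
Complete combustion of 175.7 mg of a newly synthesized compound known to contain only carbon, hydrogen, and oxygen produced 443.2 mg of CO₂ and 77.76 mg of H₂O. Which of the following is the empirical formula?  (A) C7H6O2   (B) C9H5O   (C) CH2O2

(A) C7H6O2

mol C = 0.4432 g CO₂ ÷ 44.009 g/mol = 0.010071 mol
mol H = 2 × 0.07776 g H₂O ÷ 18.015 g/mol = 0.0086328 mol
mass O = 0.1757 − (0.12096 + 0.0087019) = 0.046039 g → mol O = 0.046039 ÷ 15.999 = 0.0028776 mol
Divide by the smallest (0.0028776 mol): C 3.500, H 3.000, O 1.000
Multiplying each by 2 gives whole numbers: C 7.00, H 6.00, O 2.00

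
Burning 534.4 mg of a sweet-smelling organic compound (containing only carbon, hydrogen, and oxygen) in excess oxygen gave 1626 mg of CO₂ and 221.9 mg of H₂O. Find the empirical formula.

C9H6O

mol C = 1.626 g CO₂ ÷ 44.009 g/mol = 0.036947 mol
mol H = 2 × 0.2219 g H₂O ÷ 18.015 g/mol = 0.024635 mol
mass O = 0.5344 − (0.44377 + 0.024832) = 0.065798 g → mol O = 0.065798 ÷ 15.999 = 0.0041126 mol
Divide by the smallest (0.0041126 mol): C 8.984, H 5.990, O 1.000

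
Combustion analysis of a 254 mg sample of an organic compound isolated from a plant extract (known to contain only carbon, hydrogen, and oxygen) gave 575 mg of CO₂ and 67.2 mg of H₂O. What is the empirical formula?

C7H4O3

mol C = 0.575 g CO₂ ÷ 44.009 g/mol = 0.01307 mol
mol H = 2 × 0.0672 g H₂O ÷ 18.015 g/mol = 0.007460 mol
mass O = 0.254 − (0.1569 + 0.007520) = 0.08955 g → mol O = 0.08955 ÷ 15.999 = 0.005597 mol
Divide by the smallest (0.005597 mol): C 2.334, H 1.333, O 1.000
Multiplying each by 3 gives whole numbers: C 7.00, H 4.00, O 3.00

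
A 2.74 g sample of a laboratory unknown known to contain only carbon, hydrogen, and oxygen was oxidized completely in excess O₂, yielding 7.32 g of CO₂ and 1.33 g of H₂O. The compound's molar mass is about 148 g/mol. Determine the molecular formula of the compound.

mol C = 7.32 g CO₂ ÷ 44.009 g/mol = 0.1663 mol
mol H = 2 × 1.33 g H₂O ÷ 18.015 g/mol = 0.1477 mol
mass O = 2.74 − (1.998 + 0.1488) = 0.5934 g → mol O = 0.5934 ÷ 15.999 = 0.03709 mol
Divide by the smallest (0.03709 mol): C 4.485, H 3.981, O 1.000
Multiplying each by 2 gives whole numbers: C 8.97, H 7.96, O 2.00
Empirical formula: C9H8O2
Empirical-formula mass = 148.16 g/mol; 148 ÷ 148.16 ≈ 1, so the molecular formula is C9H8O2.

C9H8O2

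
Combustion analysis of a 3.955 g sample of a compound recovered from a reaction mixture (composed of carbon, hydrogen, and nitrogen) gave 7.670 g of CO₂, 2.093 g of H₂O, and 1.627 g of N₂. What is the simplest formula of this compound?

C3H4N2

mol C = 7.670 g CO₂ ÷ 44.009 g/mol = 0.17428 mol
mol H = 2 × 2.093 g H₂O ÷ 18.015 g/mol = 0.23236 mol
mol N = 2 × 1.627 g N₂ ÷ 28.014 g/mol = 0.11616 mol
Divide by the smallest (0.11616 mol): C 1.500, H 2.000, N 1.000
Multiplying each by 2 gives whole numbers: C 3.00, H 4.00, N 2.00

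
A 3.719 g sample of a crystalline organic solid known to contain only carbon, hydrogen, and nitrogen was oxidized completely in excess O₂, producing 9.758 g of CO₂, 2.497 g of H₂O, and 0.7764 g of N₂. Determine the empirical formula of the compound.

C4H5N

mol C = 9.758 g CO₂ ÷ 44.009 g/mol = 0.22173 mol
mol H = 2 × 2.497 g H₂O ÷ 18.015 g/mol = 0.27721 mol
mol N = 2 × 0.7764 g N₂ ÷ 28.014 g/mol = 0.055429 mol
Divide by the smallest (0.055429 mol): C 4.000, H 5.001, N 1.000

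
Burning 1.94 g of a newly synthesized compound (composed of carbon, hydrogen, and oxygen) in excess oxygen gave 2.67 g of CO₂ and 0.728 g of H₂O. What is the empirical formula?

mol C = 2.67 g CO₂ ÷ 44.009 g/mol = 0.06067 mol
mol H = 2 × 0.728 g H₂O ÷ 18.015 g/mol = 0.08082 mol
mass O = 1.94 − (0.7287 + 0.08147) = 1.130 g → mol O = 1.130 ÷ 15.999 = 0.07062 mol
Divide by the smallest (0.06067 mol): C 1.000, H 1.332, O 1.164
Multiplying each by 6 gives whole numbers: C 6.00, H 7.99, O 6.98

C6H8O7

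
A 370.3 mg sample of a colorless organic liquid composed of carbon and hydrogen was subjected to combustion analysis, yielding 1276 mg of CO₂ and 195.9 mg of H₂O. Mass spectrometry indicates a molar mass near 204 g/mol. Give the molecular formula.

C16H12

mol C = 1.276 g CO₂ ÷ 44.009 g/mol = 0.028994 mol
mol H = 2 × 0.1959 g H₂O ÷ 18.015 g/mol = 0.021749 mol
Divide by the smallest (0.021749 mol): C 1.333, H 1.000
Multiplying each by 3 gives whole numbers: C 4.00, H 3.00
Empirical formula: C4H3
Empirical-formula mass = 51.07 g/mol; 204 ÷ 51.07 ≈ 4, so the molecular formula is C16H12.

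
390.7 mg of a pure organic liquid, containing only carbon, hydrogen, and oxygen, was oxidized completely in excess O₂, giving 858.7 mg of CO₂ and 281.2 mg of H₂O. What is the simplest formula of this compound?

C5H8O2

mol C = 0.8587 g CO₂ ÷ 44.009 g/mol = 0.019512 mol
mol H = 2 × 0.2812 g H₂O ÷ 18.015 g/mol = 0.031218 mol
mass O = 0.3907 − (0.23436 + 0.031468) = 0.12487 g → mol O = 0.12487 ÷ 15.999 = 0.0078051 mol
Divide by the smallest (0.0078051 mol): C 2.500, H 4.000, O 1.000
Multiplying each by 2 gives whole numbers: C 5.00, H 8.00, O 2.00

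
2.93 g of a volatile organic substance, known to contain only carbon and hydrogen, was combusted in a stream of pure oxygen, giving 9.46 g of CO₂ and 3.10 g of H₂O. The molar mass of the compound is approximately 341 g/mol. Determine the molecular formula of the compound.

C25H40

mol C = 9.46 g CO₂ ÷ 44.009 g/mol = 0.2150 mol
mol H = 2 × 3.10 g H₂O ÷ 18.015 g/mol = 0.3442 mol
Divide by the smallest (0.2150 mol): C 1.000, H 1.601
Multiplying each by 5 gives whole numbers: C 5.00, H 8.01
Empirical formula: C5H8
Empirical-formula mass = 68.12 g/mol; 341 ÷ 68.12 ≈ 5, so the molecular formula is C25H40.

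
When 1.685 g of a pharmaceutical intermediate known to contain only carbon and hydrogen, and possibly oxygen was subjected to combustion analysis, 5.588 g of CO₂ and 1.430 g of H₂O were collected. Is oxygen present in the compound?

mol C = 5.588 g CO₂ ÷ 44.009 g/mol = 0.12697 mol
mol H = 2 × 1.430 g H₂O ÷ 18.015 g/mol = 0.15876 mol
C and H together account for 1.6851 g — essentially the entire 1.685 g sample — so the compound contains no oxygen.

no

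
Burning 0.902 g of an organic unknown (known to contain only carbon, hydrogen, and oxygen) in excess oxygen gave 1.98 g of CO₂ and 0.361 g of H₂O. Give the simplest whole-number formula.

mol C = 1.98 g CO₂ ÷ 44.009 g/mol = 0.04499 mol
mol H = 2 × 0.361 g H₂O ÷ 18.015 g/mol = 0.04008 mol
mass O = 0.902 − (0.5404 + 0.04040) = 0.3212 g → mol O = 0.3212 ÷ 15.999 = 0.02008 mol
Divide by the smallest (0.02008 mol): C 2.241, H 1.996, O 1.000
Multiplying each by 4 gives whole numbers: C 8.96, H 7.98, O 4.00

C9H8O4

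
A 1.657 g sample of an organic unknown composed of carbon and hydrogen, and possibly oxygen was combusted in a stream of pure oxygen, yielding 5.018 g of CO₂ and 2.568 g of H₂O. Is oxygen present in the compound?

no

mol C = 5.018 g CO₂ ÷ 44.009 g/mol = 0.11402 mol
mol H = 2 × 2.568 g H₂O ÷ 18.015 g/mol = 0.28510 mol
C and H together account for 1.6569 g — essentially the entire 1.657 g sample — so the compound contains no oxygen.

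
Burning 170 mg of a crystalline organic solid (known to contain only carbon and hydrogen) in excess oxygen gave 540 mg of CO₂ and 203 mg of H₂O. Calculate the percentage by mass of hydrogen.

13.4%

mol C = 0.540 g CO₂ ÷ 44.009 g/mol = 0.01227 mol
mol H = 2 × 0.203 g H₂O ÷ 18.015 g/mol = 0.02254 mol
mass % H = 0.02272 g ÷ 0.170 g × 100%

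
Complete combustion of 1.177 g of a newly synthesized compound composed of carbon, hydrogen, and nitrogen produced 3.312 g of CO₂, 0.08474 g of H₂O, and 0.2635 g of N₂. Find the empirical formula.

C8HN2

mol C = 3.312 g CO₂ ÷ 44.009 g/mol = 0.075257 mol
mol H = 2 × 0.08474 g H₂O ÷ 18.015 g/mol = 0.0094077 mol
mol N = 2 × 0.2635 g N₂ ÷ 28.014 g/mol = 0.018812 mol
Divide by the smallest (0.0094077 mol): C 8.000, H 1.000, N 2.000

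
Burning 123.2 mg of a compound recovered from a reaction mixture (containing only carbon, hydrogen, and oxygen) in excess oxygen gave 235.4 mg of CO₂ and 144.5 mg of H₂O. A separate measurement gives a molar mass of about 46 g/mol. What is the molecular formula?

mol C = 0.2354 g CO₂ ÷ 44.009 g/mol = 0.0053489 mol
mol H = 2 × 0.1445 g H₂O ÷ 18.015 g/mol = 0.016042 mol
mass O = 0.1232 − (0.064246 + 0.016171) = 0.042784 g → mol O = 0.042784 ÷ 15.999 = 0.0026742 mol
Divide by the smallest (0.0026742 mol): C 2.000, H 5.999, O 1.000
Empirical formula: C2H6O
Empirical-formula mass = 46.07 g/mol; 46 ÷ 46.07 ≈ 1, so the molecular formula is C2H6O.

C2H6O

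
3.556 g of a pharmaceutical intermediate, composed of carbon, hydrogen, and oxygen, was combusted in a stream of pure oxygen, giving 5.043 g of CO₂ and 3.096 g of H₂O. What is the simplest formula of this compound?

CH3O

mol C = 5.043 g CO₂ ÷ 44.009 g/mol = 0.11459 mol
mol H = 2 × 3.096 g H₂O ÷ 18.015 g/mol = 0.34371 mol
mass O = 3.556 − (1.3763 + 0.34646) = 1.8332 g → mol O = 1.8332 ÷ 15.999 = 0.11458 mol
Divide by the smallest (0.11458 mol): C 1.000, H 3.000, O 1.000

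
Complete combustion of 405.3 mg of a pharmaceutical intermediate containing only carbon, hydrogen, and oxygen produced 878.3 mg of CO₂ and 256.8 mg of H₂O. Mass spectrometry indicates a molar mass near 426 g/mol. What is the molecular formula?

C21H30O9

mol C = 0.8783 g CO₂ ÷ 44.009 g/mol = 0.019957 mol
mol H = 2 × 0.2568 g H₂O ÷ 18.015 g/mol = 0.028510 mol
mass O = 0.4053 − (0.23971 + 0.028738) = 0.13686 g → mol O = 0.13686 ÷ 15.999 = 0.0085540 mol
Divide by the smallest (0.0085540 mol): C 2.333, H 3.333, O 1.000
Multiplying each by 3 gives whole numbers: C 7.00, H 10.00, O 3.00
Empirical formula: C7H10O3
Empirical-formula mass = 142.15 g/mol; 426 ÷ 142.15 ≈ 3, so the molecular formula is C21H30O9.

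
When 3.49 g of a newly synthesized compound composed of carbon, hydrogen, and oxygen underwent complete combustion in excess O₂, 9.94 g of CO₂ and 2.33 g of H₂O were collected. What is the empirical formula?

C7H8O

mol C = 9.94 g CO₂ ÷ 44.009 g/mol = 0.2259 mol
mol H = 2 × 2.33 g H₂O ÷ 18.015 g/mol = 0.2587 mol
mass O = 3.49 − (2.713 + 0.2607) = 0.5164 g → mol O = 0.5164 ÷ 15.999 = 0.03228 mol
Divide by the smallest (0.03228 mol): C 6.997, H 8.014, O 1.000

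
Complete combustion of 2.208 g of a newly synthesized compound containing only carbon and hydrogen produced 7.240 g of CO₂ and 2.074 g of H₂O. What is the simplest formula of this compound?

mol C = 7.240 g CO₂ ÷ 44.009 g/mol = 0.16451 mol
mol H = 2 × 2.074 g H₂O ÷ 18.015 g/mol = 0.23025 mol
Divide by the smallest (0.16451 mol): C 1.000, H 1.400
Multiplying each by 5 gives whole numbers: C 5.00, H 7.00

C5H7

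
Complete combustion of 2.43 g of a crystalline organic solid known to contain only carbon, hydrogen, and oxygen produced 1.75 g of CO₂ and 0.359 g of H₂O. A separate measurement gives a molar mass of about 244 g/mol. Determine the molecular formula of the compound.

mol C = 1.75 g CO₂ ÷ 44.009 g/mol = 0.03976 mol
mol H = 2 × 0.359 g H₂O ÷ 18.015 g/mol = 0.03986 mol
mass O = 2.43 − (0.4776 + 0.04017) = 1.912 g → mol O = 1.912 ÷ 15.999 = 0.1195 mol
Divide by the smallest (0.03976 mol): C 1.000, H 1.002, O 3.006
Empirical formula: CHO3
Empirical-formula mass = 61.02 g/mol; 244 ÷ 61.02 ≈ 4, so the molecular formula is C4H4O12.

C4H4O12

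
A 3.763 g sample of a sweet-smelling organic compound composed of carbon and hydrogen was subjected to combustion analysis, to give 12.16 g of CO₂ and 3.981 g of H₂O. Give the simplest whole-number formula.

mol C = 12.16 g CO₂ ÷ 44.009 g/mol = 0.27631 mol
mol H = 2 × 3.981 g H₂O ÷ 18.015 g/mol = 0.44197 mol
Divide by the smallest (0.27631 mol): C 1.000, H 1.600
Multiplying each by 5 gives whole numbers: C 5.00, H 8.00

C5H8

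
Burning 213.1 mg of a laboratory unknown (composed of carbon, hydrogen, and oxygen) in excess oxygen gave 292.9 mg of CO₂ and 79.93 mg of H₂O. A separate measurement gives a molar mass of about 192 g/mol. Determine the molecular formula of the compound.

mol C = 0.2929 g CO₂ ÷ 44.009 g/mol = 0.0066555 mol
mol H = 2 × 0.07993 g H₂O ÷ 18.015 g/mol = 0.0088737 mol
mass O = 0.2131 − (0.079939 + 0.0089447) = 0.12422 g → mol O = 0.12422 ÷ 15.999 = 0.0077640 mol
Divide by the smallest (0.0066555 mol): C 1.000, H 1.333, O 1.167
Multiplying each by 6 gives whole numbers: C 6.00, H 8.00, O 7.00
Empirical formula: C6H8O7
Empirical-formula mass = 192.12 g/mol; 192 ÷ 192.12 ≈ 1, so the molecular formula is C6H8O7.

C6H8O7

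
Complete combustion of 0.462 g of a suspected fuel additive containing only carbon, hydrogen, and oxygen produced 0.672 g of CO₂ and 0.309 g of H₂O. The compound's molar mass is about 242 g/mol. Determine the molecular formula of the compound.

mol C = 0.672 g CO₂ ÷ 44.009 g/mol = 0.01527 mol
mol H = 2 × 0.309 g H₂O ÷ 18.015 g/mol = 0.03430 mol
mass O = 0.462 − (0.1834 + 0.03458) = 0.2440 g → mol O = 0.2440 ÷ 15.999 = 0.01525 mol
Divide by the smallest (0.01525 mol): C 1.001, H 2.249, O 1.000
Multiplying each by 4 gives whole numbers: C 4.00, H 9.00, O 4.00
Empirical formula: C4H9O4
Empirical-formula mass = 121.11 g/mol; 242 ÷ 121.11 ≈ 2, so the molecular formula is C8H18O8.

C8H18O8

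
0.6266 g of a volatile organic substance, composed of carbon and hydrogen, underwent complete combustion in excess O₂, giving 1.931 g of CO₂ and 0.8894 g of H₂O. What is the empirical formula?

mol C = 1.931 g CO₂ ÷ 44.009 g/mol = 0.043877 mol
mol H = 2 × 0.8894 g H₂O ÷ 18.015 g/mol = 0.098740 mol
Divide by the smallest (0.043877 mol): C 1.000, H 2.250
Multiplying each by 4 gives whole numbers: C 4.00, H 9.00

C4H9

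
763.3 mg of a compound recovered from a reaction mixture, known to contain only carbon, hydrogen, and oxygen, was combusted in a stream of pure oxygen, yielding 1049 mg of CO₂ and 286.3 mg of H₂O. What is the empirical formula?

mol C = 1.049 g CO₂ ÷ 44.009 g/mol = 0.023836 mol
mol H = 2 × 0.2863 g H₂O ÷ 18.015 g/mol = 0.031785 mol
mass O = 0.7633 − (0.28629 + 0.032039) = 0.44497 g → mol O = 0.44497 ÷ 15.999 = 0.027812 mol
Divide by the smallest (0.023836 mol): C 1.000, H 1.333, O 1.167
Multiplying each by 6 gives whole numbers: C 6.00, H 8.00, O 7.00

C6H8O7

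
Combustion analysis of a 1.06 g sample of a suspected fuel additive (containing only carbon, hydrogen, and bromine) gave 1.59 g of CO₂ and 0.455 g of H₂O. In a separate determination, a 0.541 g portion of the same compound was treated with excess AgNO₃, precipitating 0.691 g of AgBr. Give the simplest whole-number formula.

C5H7Br

mol C = 1.59 g CO₂ ÷ 44.009 g/mol = 0.03613 mol
mol H = 2 × 0.455 g H₂O ÷ 18.015 g/mol = 0.05051 mol
From the AgBr data: mol Br per gram of compound = (0.691 ÷ 187.772) ÷ 0.541 = 0.006802 mol/g, so in the 1.06 g combustion sample mol Br = 0.007210 mol
Divide by the smallest (0.007210 mol): C 5.011, H 7.006, Br 1.000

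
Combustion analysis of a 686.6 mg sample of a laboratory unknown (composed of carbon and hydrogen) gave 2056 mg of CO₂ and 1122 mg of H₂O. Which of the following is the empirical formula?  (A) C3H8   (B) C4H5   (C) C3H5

mol C = 2.056 g CO₂ ÷ 44.009 g/mol = 0.046718 mol
mol H = 2 × 1.122 g H₂O ÷ 18.015 g/mol = 0.12456 mol
Divide by the smallest (0.046718 mol): C 1.000, H 2.666
Multiplying each by 3 gives whole numbers: C 3.00, H 8.00

(A) C3H8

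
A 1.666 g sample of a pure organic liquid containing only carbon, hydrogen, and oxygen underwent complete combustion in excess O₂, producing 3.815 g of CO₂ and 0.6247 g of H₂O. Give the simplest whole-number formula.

C5H4O2

mol C = 3.815 g CO₂ ÷ 44.009 g/mol = 0.086687 mol
mol H = 2 × 0.6247 g H₂O ÷ 18.015 g/mol = 0.069353 mol
mass O = 1.666 − (1.0412 + 0.069908) = 0.55490 g → mol O = 0.55490 ÷ 15.999 = 0.034683 mol
Divide by the smallest (0.034683 mol): C 2.499, H 2.000, O 1.000
Multiplying each by 2 gives whole numbers: C 5.00, H 4.00, O 2.00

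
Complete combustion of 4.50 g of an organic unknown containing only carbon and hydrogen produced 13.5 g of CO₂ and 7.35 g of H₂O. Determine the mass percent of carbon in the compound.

81.9%

mol C = 13.5 g CO₂ ÷ 44.009 g/mol = 0.3068 mol
mol H = 2 × 7.35 g H₂O ÷ 18.015 g/mol = 0.8160 mol
mass % C = 3.684 g ÷ 4.50 g × 100%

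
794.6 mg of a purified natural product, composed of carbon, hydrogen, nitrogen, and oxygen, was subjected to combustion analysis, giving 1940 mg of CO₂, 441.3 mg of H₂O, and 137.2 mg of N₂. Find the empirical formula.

C9H10N2O

mol C = 1.940 g CO₂ ÷ 44.009 g/mol = 0.044082 mol
mol H = 2 × 0.4413 g H₂O ÷ 18.015 g/mol = 0.048993 mol
mol N = 2 × 0.1372 g N₂ ÷ 28.014 g/mol = 0.0097951 mol
mass O = 0.7946 − (0.52947 + 0.049384 + 0.13720) = 0.078548 g → mol O = 0.078548 ÷ 15.999 = 0.0049096 mol
Divide by the smallest (0.0049096 mol): C 8.979, H 9.979, N 1.995, O 1.000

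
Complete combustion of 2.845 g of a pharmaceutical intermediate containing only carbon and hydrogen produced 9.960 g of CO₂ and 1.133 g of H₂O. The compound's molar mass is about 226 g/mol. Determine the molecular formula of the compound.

C18H10

mol C = 9.960 g CO₂ ÷ 44.009 g/mol = 0.22632 mol
mol H = 2 × 1.133 g H₂O ÷ 18.015 g/mol = 0.12578 mol
Divide by the smallest (0.12578 mol): C 1.799, H 1.000
Multiplying each by 5 gives whole numbers: C 9.00, H 5.00
Empirical formula: C9H5
Empirical-formula mass = 113.14 g/mol; 226 ÷ 113.14 ≈ 2, so the molecular formula is C18H10.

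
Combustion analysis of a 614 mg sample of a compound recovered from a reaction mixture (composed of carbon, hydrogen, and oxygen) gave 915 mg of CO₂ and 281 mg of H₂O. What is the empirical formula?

C2H3O2

mol C = 0.915 g CO₂ ÷ 44.009 g/mol = 0.02079 mol
mol H = 2 × 0.281 g H₂O ÷ 18.015 g/mol = 0.03120 mol
mass O = 0.614 − (0.2497 + 0.03145) = 0.3328 g → mol O = 0.3328 ÷ 15.999 = 0.02080 mol
Divide by the smallest (0.02079 mol): C 1.000, H 1.500, O 1.001
Multiplying each by 2 gives whole numbers: C 2.00, H 3.00, O 2.00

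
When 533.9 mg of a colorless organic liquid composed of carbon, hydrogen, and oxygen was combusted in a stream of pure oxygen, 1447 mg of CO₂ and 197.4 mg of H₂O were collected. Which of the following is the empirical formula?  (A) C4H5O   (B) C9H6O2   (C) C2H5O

(B) C9H6O2

mol C = 1.447 g CO₂ ÷ 44.009 g/mol = 0.032880 mol
mol H = 2 × 0.1974 g H₂O ÷ 18.015 g/mol = 0.021915 mol
mass O = 0.5339 − (0.39492 + 0.022090) = 0.11689 g → mol O = 0.11689 ÷ 15.999 = 0.0073062 mol
Divide by the smallest (0.0073062 mol): C 4.500, H 3.000, O 1.000
Multiplying each by 2 gives whole numbers: C 9.00, H 6.00, O 2.00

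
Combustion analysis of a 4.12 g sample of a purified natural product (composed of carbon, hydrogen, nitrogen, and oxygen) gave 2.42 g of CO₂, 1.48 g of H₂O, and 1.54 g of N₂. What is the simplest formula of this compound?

CH3N2O2

mol C = 2.42 g CO₂ ÷ 44.009 g/mol = 0.05499 mol
mol H = 2 × 1.48 g H₂O ÷ 18.015 g/mol = 0.1643 mol
mol N = 2 × 1.54 g N₂ ÷ 28.014 g/mol = 0.1099 mol
mass O = 4.12 − (0.6605 + 0.1656 + 1.540) = 1.754 g → mol O = 1.754 ÷ 15.999 = 0.1096 mol
Divide by the smallest (0.05499 mol): C 1.000, H 2.988, N 1.999, O 1.994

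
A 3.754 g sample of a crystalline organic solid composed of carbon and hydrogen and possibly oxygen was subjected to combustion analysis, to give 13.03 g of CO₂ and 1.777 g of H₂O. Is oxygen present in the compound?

no

mol C = 13.03 g CO₂ ÷ 44.009 g/mol = 0.29608 mol
mol H = 2 × 1.777 g H₂O ÷ 18.015 g/mol = 0.19728 mol
C and H together account for 3.7550 g — essentially the entire 3.754 g sample — so the compound contains no oxygen.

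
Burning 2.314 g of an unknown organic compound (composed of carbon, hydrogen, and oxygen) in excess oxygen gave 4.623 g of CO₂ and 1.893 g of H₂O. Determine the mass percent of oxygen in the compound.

mol C = 4.623 g CO₂ ÷ 44.009 g/mol = 0.10505 mol
mol H = 2 × 1.893 g H₂O ÷ 18.015 g/mol = 0.21016 mol
mass O = 2.314 − (1.2617 + 0.21184) = 0.84044 g → mol O = 0.84044 ÷ 15.999 = 0.052531 mol
mass % O = 0.84044 g ÷ 2.314 g × 100%

36.32%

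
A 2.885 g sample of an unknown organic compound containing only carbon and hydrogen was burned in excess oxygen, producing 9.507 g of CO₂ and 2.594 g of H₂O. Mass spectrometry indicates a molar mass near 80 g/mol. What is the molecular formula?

C6H8

mol C = 9.507 g CO₂ ÷ 44.009 g/mol = 0.21602 mol
mol H = 2 × 2.594 g H₂O ÷ 18.015 g/mol = 0.28798 mol
Divide by the smallest (0.21602 mol): C 1.000, H 1.333
Multiplying each by 3 gives whole numbers: C 3.00, H 4.00
Empirical formula: C3H4
Empirical-formula mass = 40.06 g/mol; 80 ÷ 40.06 ≈ 2, so the molecular formula is C6H8.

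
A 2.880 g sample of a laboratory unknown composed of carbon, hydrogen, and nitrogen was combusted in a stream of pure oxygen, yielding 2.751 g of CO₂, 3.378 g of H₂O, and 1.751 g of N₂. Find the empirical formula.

CH6N2

mol C = 2.751 g CO₂ ÷ 44.009 g/mol = 0.062510 mol
mol H = 2 × 3.378 g H₂O ÷ 18.015 g/mol = 0.37502 mol
mol N = 2 × 1.751 g N₂ ÷ 28.014 g/mol = 0.12501 mol
Divide by the smallest (0.062510 mol): C 1.000, H 5.999, N 2.000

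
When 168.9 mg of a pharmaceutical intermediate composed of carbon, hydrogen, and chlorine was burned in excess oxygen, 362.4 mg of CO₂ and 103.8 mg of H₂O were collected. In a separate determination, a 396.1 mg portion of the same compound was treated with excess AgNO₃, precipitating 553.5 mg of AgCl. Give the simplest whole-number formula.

C5H7Cl

mol C = 0.3624 g CO₂ ÷ 44.009 g/mol = 0.0082347 mol
mol H = 2 × 0.1038 g H₂O ÷ 18.015 g/mol = 0.011524 mol
From the AgCl data: mol Cl per gram of compound = (0.5535 ÷ 143.318) ÷ 0.3961 = 0.0097502 mol/g, so in the 0.1689 g combustion sample mol Cl = 0.0016468 mol
Divide by the smallest (0.0016468 mol): C 5.000, H 6.998, Cl 1.000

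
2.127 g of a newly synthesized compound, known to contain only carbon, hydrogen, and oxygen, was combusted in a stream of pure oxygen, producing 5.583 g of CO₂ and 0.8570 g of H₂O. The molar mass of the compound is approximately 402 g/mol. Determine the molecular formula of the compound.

mol C = 5.583 g CO₂ ÷ 44.009 g/mol = 0.12686 mol
mol H = 2 × 0.8570 g H₂O ÷ 18.015 g/mol = 0.095143 mol
mass O = 2.127 − (1.5237 + 0.095904) = 0.50738 g → mol O = 0.50738 ÷ 15.999 = 0.031713 mol
Divide by the smallest (0.031713 mol): C 4.000, H 3.000, O 1.000
Empirical formula: C4H3O
Empirical-formula mass = 67.07 g/mol; 402 ÷ 67.07 ≈ 6, so the molecular formula is C24H18O6.

C24H18O6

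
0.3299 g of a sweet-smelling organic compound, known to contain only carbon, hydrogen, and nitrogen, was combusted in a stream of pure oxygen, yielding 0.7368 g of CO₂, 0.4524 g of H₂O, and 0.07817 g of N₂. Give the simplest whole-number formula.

mol C = 0.7368 g CO₂ ÷ 44.009 g/mol = 0.016742 mol
mol H = 2 × 0.4524 g H₂O ÷ 18.015 g/mol = 0.050225 mol
mol N = 2 × 0.07817 g N₂ ÷ 28.014 g/mol = 0.0055808 mol
Divide by the smallest (0.0055808 mol): C 3.000, H 9.000, N 1.000

C3H9N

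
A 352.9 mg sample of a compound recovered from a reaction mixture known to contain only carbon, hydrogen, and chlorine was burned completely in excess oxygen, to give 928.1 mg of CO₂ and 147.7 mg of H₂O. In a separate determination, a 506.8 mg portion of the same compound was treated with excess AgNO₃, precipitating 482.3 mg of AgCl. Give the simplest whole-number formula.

C9H7Cl

mol C = 0.9281 g CO₂ ÷ 44.009 g/mol = 0.021089 mol
mol H = 2 × 0.1477 g H₂O ÷ 18.015 g/mol = 0.016397 mol
From the AgCl data: mol Cl per gram of compound = (0.4823 ÷ 143.318) ÷ 0.5068 = 0.0066402 mol/g, so in the 0.3529 g combustion sample mol Cl = 0.0023433 mol
Divide by the smallest (0.0023433 mol): C 9.000, H 6.998, Cl 1.000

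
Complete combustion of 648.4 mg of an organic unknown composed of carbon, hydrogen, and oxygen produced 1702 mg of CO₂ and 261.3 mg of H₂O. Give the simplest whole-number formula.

C4H3O

mol C = 1.702 g CO₂ ÷ 44.009 g/mol = 0.038674 mol
mol H = 2 × 0.2613 g H₂O ÷ 18.015 g/mol = 0.029009 mol
mass O = 0.6484 − (0.46451 + 0.029241) = 0.15465 g → mol O = 0.15465 ÷ 15.999 = 0.0096660 mol
Divide by the smallest (0.0096660 mol): C 4.001, H 3.001, O 1.000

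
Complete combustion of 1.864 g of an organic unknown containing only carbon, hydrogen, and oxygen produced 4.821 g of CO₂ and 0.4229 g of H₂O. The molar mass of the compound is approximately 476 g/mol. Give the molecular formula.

C28H12O8

mol C = 4.821 g CO₂ ÷ 44.009 g/mol = 0.10955 mol
mol H = 2 × 0.4229 g H₂O ÷ 18.015 g/mol = 0.046950 mol
mass O = 1.864 − (1.3158 + 0.047325) = 0.50092 g → mol O = 0.50092 ÷ 15.999 = 0.031309 mol
Divide by the smallest (0.031309 mol): C 3.499, H 1.500, O 1.000
Multiplying each by 2 gives whole numbers: C 7.00, H 3.00, O 2.00
Empirical formula: C7H3O2
Empirical-formula mass = 119.10 g/mol; 476 ÷ 119.10 ≈ 4, so the molecular formula is C28H12O8.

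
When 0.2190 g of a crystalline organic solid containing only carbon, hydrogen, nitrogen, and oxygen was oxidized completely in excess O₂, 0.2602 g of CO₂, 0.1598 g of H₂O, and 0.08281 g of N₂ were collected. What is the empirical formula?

C2H6N2O

mol C = 0.2602 g CO₂ ÷ 44.009 g/mol = 0.0059124 mol
mol H = 2 × 0.1598 g H₂O ÷ 18.015 g/mol = 0.017741 mol
mol N = 2 × 0.08281 g N₂ ÷ 28.014 g/mol = 0.0059120 mol
mass O = 0.2190 − (0.071014 + 0.017883 + 0.082810) = 0.047293 g → mol O = 0.047293 ÷ 15.999 = 0.0029560 mol
Divide by the smallest (0.0029560 mol): C 2.000, H 6.002, N 2.000, O 1.000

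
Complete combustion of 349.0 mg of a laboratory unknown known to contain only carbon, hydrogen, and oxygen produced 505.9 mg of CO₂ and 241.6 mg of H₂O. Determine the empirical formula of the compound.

C3H7O3

mol C = 0.5059 g CO₂ ÷ 44.009 g/mol = 0.011495 mol
mol H = 2 × 0.2416 g H₂O ÷ 18.015 g/mol = 0.026822 mol
mass O = 0.3490 − (0.13807 + 0.027037) = 0.18389 g → mol O = 0.18389 ÷ 15.999 = 0.011494 mol
Divide by the smallest (0.011494 mol): C 1.000, H 2.334, O 1.000
Multiplying each by 3 gives whole numbers: C 3.00, H 7.00, O 3.00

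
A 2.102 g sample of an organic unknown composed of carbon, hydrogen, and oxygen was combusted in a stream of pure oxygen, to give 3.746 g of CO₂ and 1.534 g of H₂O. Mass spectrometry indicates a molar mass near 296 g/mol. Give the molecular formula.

mol C = 3.746 g CO₂ ÷ 44.009 g/mol = 0.085119 mol
mol H = 2 × 1.534 g H₂O ÷ 18.015 g/mol = 0.17030 mol
mass O = 2.102 − (1.0224 + 0.17166) = 0.90797 g → mol O = 0.90797 ÷ 15.999 = 0.056752 mol
Divide by the smallest (0.056752 mol): C 1.500, H 3.001, O 1.000
Multiplying each by 2 gives whole numbers: C 3.00, H 6.00, O 2.00
Empirical formula: C3H6O2
Empirical-formula mass = 74.08 g/mol; 296 ÷ 74.08 ≈ 4, so the molecular formula is C12H24O8.

C12H24O8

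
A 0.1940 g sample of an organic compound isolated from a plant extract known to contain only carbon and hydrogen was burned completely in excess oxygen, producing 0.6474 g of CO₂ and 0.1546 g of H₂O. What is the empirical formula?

C6H7

mol C = 0.6474 g CO₂ ÷ 44.009 g/mol = 0.014711 mol
mol H = 2 × 0.1546 g H₂O ÷ 18.015 g/mol = 0.017163 mol
Divide by the smallest (0.014711 mol): C 1.000, H 1.167
Multiplying each by 6 gives whole numbers: C 6.00, H 7.00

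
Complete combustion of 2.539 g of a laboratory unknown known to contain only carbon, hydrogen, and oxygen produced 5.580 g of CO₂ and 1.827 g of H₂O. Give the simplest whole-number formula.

C5H8O2

mol C = 5.580 g CO₂ ÷ 44.009 g/mol = 0.12679 mol
mol H = 2 × 1.827 g H₂O ÷ 18.015 g/mol = 0.20283 mol
mass O = 2.539 − (1.5229 + 0.20445) = 0.81164 g → mol O = 0.81164 ÷ 15.999 = 0.050731 mol
Divide by the smallest (0.050731 mol): C 2.499, H 3.998, O 1.000
Multiplying each by 2 gives whole numbers: C 5.00, H 8.00, O 2.00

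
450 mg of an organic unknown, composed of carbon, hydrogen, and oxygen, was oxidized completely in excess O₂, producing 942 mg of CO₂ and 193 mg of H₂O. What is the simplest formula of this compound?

C2H2O

mol C = 0.942 g CO₂ ÷ 44.009 g/mol = 0.02140 mol
mol H = 2 × 0.193 g H₂O ÷ 18.015 g/mol = 0.02143 mol
mass O = 0.450 − (0.2571 + 0.02160) = 0.1713 g → mol O = 0.1713 ÷ 15.999 = 0.01071 mol
Divide by the smallest (0.01071 mol): C 1.999, H 2.001, O 1.000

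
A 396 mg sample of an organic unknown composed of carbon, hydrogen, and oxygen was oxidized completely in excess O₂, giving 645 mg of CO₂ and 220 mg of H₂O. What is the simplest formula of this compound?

C6H10O5

mol C = 0.645 g CO₂ ÷ 44.009 g/mol = 0.01466 mol
mol H = 2 × 0.220 g H₂O ÷ 18.015 g/mol = 0.02442 mol
mass O = 0.396 − (0.1760 + 0.02462) = 0.1953 g → mol O = 0.1953 ÷ 15.999 = 0.01221 mol
Divide by the smallest (0.01221 mol): C 1.200, H 2.000, O 1.000
Multiplying each by 5 gives whole numbers: C 6.00, H 10.00, O 5.00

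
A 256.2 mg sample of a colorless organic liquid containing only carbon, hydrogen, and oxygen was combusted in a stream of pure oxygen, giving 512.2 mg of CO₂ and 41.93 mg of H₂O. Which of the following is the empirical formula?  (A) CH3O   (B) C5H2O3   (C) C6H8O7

(B) C5H2O3

mol C = 0.5122 g CO₂ ÷ 44.009 g/mol = 0.011639 mol
mol H = 2 × 0.04193 g H₂O ÷ 18.015 g/mol = 0.0046550 mol
mass O = 0.2562 − (0.13979 + 0.0046922) = 0.11172 g → mol O = 0.11172 ÷ 15.999 = 0.0069828 mol
Divide by the smallest (0.0046550 mol): C 2.500, H 1.000, O 1.500
Multiplying each by 2 gives whole numbers: C 5.00, H 2.00, O 3.00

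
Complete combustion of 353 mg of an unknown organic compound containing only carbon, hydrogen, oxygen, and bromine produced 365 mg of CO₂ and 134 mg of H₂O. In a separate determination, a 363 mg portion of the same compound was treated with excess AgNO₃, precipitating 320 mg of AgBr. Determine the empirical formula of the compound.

C5H9BrO4

mol C = 0.365 g CO₂ ÷ 44.009 g/mol = 0.008294 mol
mol H = 2 × 0.134 g H₂O ÷ 18.015 g/mol = 0.01488 mol
From the AgBr data: mol Br per gram of compound = (0.320 ÷ 187.772) ÷ 0.363 = 0.004695 mol/g, so in the 0.353 g combustion sample mol Br = 0.001657 mol
mass O = 0.353 − (0.09962 + 0.01500 + 0.1324) = 0.1060 g → mol O = 0.1060 ÷ 15.999 = 0.006623 mol
Divide by the smallest (0.001657 mol): C 5.005, H 8.977, Br 1.000, O 3.997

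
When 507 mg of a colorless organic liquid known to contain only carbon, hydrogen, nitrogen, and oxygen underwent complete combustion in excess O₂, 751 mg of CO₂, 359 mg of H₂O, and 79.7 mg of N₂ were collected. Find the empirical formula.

C3H7NO2

mol C = 0.751 g CO₂ ÷ 44.009 g/mol = 0.01706 mol
mol H = 2 × 0.359 g H₂O ÷ 18.015 g/mol = 0.03986 mol
mol N = 2 × 0.0797 g N₂ ÷ 28.014 g/mol = 0.005690 mol
mass O = 0.507 − (0.2050 + 0.04017 + 0.07970) = 0.1822 g → mol O = 0.1822 ÷ 15.999 = 0.01139 mol
Divide by the smallest (0.005690 mol): C 2.999, H 7.004, N 1.000, O 2.001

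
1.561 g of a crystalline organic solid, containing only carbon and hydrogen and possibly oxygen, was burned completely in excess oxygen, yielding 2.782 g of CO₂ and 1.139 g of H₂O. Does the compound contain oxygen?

yes

mol C = 2.782 g CO₂ ÷ 44.009 g/mol = 0.063214 mol
mol H = 2 × 1.139 g H₂O ÷ 18.015 g/mol = 0.12645 mol
C and H account for only 0.88673 g of the 1.561 g sample; the remaining 0.67427 g must be oxygen.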